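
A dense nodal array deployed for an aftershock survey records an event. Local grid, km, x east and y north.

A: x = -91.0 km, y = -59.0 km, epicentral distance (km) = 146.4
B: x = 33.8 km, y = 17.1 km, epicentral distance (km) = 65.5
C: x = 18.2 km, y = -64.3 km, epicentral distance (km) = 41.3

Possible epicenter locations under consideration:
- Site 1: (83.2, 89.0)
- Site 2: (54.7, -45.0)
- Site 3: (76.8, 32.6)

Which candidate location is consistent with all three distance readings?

Site 2

For each candidate, compare |candidate − station| to the reported distance:
Site 1: residuals A 82.2, B 21.7, C 125.2 → max 125.2 km
Site 2: residuals A 0.0, B 0.0, C 0.0 → max 0.0 km
Site 3: residuals A 44.8, B 19.8, C 71.9 → max 71.9 km
Only Site 2 has all residuals ≈ 0.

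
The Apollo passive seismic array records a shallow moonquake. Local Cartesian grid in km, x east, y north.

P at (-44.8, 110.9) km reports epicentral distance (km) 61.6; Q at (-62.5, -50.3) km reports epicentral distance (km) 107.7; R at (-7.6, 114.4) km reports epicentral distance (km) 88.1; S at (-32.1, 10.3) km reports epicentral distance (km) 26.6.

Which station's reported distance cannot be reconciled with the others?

S

Solve using three stations at a time. Using P, Q, R (subtract circle equations pairwise → linear system) gives (x, y) ≈ (-74.3, 56.8).
Distances from that point to each station vs reported:
  P: calculated 61.6 vs reported 61.6 → residual 0.0 km
  Q: calculated 107.7 vs reported 107.7 → residual 0.0 km
  R: calculated 88.1 vs reported 88.1 → residual 0.0 km
  S: calculated 62.7 vs reported 26.6 → residual 36.1 km
P, Q, R are mutually consistent (residuals ≈ 0); S is off by 36.1 km.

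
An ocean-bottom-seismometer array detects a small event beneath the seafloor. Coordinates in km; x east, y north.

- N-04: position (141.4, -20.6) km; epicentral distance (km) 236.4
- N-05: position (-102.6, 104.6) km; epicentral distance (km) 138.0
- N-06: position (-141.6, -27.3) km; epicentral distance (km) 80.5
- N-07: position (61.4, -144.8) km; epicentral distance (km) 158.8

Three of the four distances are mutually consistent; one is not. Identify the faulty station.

N-05

Solve using three stations at a time. Using N-04, N-06, N-07 (subtract circle equations pairwise → linear system) gives (x, y) ≈ (-85.9, -85.5).
Distances from that point to each station vs reported:
  N-04: calculated 236.4 vs reported 236.4 → residual 0.0 km
  N-05: calculated 190.8 vs reported 138.0 → residual 52.8 km
  N-06: calculated 80.5 vs reported 80.5 → residual 0.0 km
  N-07: calculated 158.8 vs reported 158.8 → residual 0.0 km
N-04, N-06, N-07 are mutually consistent (residuals ≈ 0); N-05 is off by 52.8 km.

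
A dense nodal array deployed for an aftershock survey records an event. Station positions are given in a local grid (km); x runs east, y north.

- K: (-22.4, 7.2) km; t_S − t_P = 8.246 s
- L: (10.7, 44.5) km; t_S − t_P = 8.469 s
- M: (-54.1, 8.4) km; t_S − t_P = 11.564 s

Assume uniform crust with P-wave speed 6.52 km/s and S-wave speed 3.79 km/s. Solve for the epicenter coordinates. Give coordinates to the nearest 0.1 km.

Distance from S−P lag: d = Δt · v_P v_S / (v_P − v_S) = Δt · (6.52·3.79)/(6.52−3.79) ≈ 9.0516·Δt.
So d_K = 74.64, d_L = 76.66, d_M = 104.67 km.
Circle about each station: (x + 22.4)² + (y − 7.2)² = 74.64²; (x − 10.7)² + (y − 44.5)² = 76.66²; (x + 54.1)² + (y − 8.4)² = 104.67².
Subtracting the K equation from the L and M equations removes the quadratic terms:
66.2 x + 74.6 y = 1235.51
-63.4 x + 2.4 y = -2940.91
Solving the 2×2 system: x ≈ 45.5, y ≈ -23.8 km.

(45.5, -23.8)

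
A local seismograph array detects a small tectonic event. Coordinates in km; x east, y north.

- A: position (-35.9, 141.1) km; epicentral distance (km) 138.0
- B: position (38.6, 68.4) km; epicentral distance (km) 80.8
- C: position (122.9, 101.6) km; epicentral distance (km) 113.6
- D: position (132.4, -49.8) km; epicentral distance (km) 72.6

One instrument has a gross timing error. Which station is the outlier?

A

Solve using three stations at a time. Using B, C, D (subtract circle equations pairwise → linear system) gives (x, y) ≈ (77.4, -2.5).
Distances from that point to each station vs reported:
  A: calculated 182.9 vs reported 138.0 → residual 44.9 km
  B: calculated 80.8 vs reported 80.8 → residual 0.0 km
  C: calculated 113.6 vs reported 113.6 → residual 0.0 km
  D: calculated 72.6 vs reported 72.6 → residual 0.0 km
B, C, D are mutually consistent (residuals ≈ 0); A is off by 44.9 km.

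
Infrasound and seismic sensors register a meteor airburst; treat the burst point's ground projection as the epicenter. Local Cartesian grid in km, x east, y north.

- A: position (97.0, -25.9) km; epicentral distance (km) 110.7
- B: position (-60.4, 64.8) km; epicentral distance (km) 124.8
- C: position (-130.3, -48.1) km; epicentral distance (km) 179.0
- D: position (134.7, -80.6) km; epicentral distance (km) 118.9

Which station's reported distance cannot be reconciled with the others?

Solve using three stations at a time. Using B, C, D (subtract circle equations pairwise → linear system) gives (x, y) ≈ (43.3, -4.6).
Distances from that point to each station vs reported:
  A: calculated 57.8 vs reported 110.7 → residual 52.9 km
  B: calculated 124.8 vs reported 124.8 → residual 0.0 km
  C: calculated 179.0 vs reported 179.0 → residual 0.0 km
  D: calculated 118.9 vs reported 118.9 → residual 0.0 km
B, C, D are mutually consistent (residuals ≈ 0); A is off by 52.9 km.

A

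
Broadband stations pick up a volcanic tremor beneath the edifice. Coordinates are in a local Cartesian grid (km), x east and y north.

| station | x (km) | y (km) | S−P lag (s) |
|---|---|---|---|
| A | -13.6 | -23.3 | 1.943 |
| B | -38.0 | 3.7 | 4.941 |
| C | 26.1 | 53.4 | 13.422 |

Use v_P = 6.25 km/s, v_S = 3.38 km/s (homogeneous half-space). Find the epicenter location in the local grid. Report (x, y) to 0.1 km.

x ≈ -25.9 km, y ≈ -30.6 km

Distance from S−P lag: d = Δt · v_P v_S / (v_P − v_S) = Δt · (6.25·3.38)/(6.25−3.38) ≈ 7.3606·Δt.
So d_A = 14.30, d_B = 36.37, d_C = 98.79 km.
Circle about each station: (x + 13.6)² + (y + 23.3)² = 14.30²; (x + 38.0)² + (y − 3.7)² = 36.37²; (x − 26.1)² + (y − 53.4)² = 98.79².
Subtracting pairs of circle equations eliminates x²+y² and gives linear equations (the radical axes):
-48.8 x + 54.0 y = -388.45
79.4 x + 153.4 y = -6750.05
Solving the 2×2 system: x ≈ -25.9, y ≈ -30.6 km.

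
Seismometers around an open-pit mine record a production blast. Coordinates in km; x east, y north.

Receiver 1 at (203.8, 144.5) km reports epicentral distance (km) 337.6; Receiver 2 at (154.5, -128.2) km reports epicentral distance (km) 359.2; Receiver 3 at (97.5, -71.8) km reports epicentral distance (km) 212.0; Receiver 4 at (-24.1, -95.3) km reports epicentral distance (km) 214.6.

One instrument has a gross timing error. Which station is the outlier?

Solve using three stations at a time. Using Receiver 1, Receiver 2, Receiver 4 (subtract circle equations pairwise → linear system) gives (x, y) ≈ (-129.6, 91.6).
Distances from that point to each station vs reported:
  Receiver 1: calculated 337.6 vs reported 337.6 → residual 0.0 km
  Receiver 2: calculated 359.2 vs reported 359.2 → residual 0.0 km
  Receiver 3: calculated 279.8 vs reported 212.0 → residual 67.8 km
  Receiver 4: calculated 214.6 vs reported 214.6 → residual 0.0 km
Receiver 1, Receiver 2, Receiver 4 are mutually consistent (residuals ≈ 0); Receiver 3 is off by 67.8 km.

Receiver 3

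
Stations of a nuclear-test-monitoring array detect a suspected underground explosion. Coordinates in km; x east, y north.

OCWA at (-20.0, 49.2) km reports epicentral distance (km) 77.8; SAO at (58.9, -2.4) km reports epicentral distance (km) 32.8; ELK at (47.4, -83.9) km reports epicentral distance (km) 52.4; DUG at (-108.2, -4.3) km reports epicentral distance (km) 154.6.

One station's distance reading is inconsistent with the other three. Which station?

OCWA

Solve using three stations at a time. Using SAO, ELK, DUG (subtract circle equations pairwise → linear system) gives (x, y) ≈ (44.0, -31.6).
Distances from that point to each station vs reported:
  OCWA: calculated 103.1 vs reported 77.8 → residual 25.3 km
  SAO: calculated 32.8 vs reported 32.8 → residual 0.0 km
  ELK: calculated 52.4 vs reported 52.4 → residual 0.0 km
  DUG: calculated 154.6 vs reported 154.6 → residual 0.0 km
SAO, ELK, DUG are mutually consistent (residuals ≈ 0); OCWA is off by 25.3 km.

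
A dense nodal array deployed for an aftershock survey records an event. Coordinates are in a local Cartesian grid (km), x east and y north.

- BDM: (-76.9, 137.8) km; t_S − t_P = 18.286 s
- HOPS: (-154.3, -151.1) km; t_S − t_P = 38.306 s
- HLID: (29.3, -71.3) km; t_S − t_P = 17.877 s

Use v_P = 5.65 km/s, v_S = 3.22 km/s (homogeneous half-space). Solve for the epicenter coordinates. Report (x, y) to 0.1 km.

Distance from S−P lag: d = Δt · v_P v_S / (v_P − v_S) = Δt · (5.65·3.22)/(5.65−3.22) ≈ 7.4868·Δt.
So d_BDM = 136.90, d_HOPS = 286.79, d_HLID = 133.84 km.
Circle about each station: (x + 76.9)² + (y − 137.8)² = 136.90²; (x + 154.3)² + (y + 151.1)² = 286.79²; (x − 29.3)² + (y + 71.3)² = 133.84².
Subtracting the BDM equation from the HOPS and HLID equations removes the quadratic terms:
-154.8 x − 577.8 y = -41769.64
212.4 x − 418.2 y = -18131.81
Solving the 2×2 system: x ≈ 37.3, y ≈ 62.3 km.

37.3 km east, 62.3 km north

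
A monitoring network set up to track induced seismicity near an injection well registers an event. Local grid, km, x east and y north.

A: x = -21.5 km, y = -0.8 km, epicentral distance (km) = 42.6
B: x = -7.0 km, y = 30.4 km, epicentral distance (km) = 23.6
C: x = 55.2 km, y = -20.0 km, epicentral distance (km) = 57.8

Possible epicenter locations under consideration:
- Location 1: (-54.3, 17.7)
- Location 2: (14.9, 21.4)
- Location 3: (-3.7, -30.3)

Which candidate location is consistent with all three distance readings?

For each candidate, compare |candidate − station| to the reported distance:
Location 1: residuals A 4.9, B 25.4, C 58.0 → max 58.0 km
Location 2: residuals A 0.0, B 0.1, C 0.0 → max 0.1 km
Location 3: residuals A 8.1, B 37.2, C 2.0 → max 37.2 km
Only Location 2 has all residuals ≈ 0.

Location 2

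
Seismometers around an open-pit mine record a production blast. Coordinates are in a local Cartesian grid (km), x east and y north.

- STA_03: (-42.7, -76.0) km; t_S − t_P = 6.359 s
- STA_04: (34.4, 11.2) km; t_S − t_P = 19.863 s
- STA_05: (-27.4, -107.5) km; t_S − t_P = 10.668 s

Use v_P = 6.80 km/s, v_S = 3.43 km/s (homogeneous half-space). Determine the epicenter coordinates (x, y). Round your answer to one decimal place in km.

Distance from S−P lag: d = Δt · v_P v_S / (v_P − v_S) = Δt · (6.80·3.43)/(6.80−3.43) ≈ 6.9211·Δt.
So d_STA_03 = 44.01, d_STA_04 = 137.47, d_STA_05 = 73.83 km.
Circle about each station: (x + 42.7)² + (y + 76.0)² = 44.01²; (x − 34.4)² + (y − 11.2)² = 137.47²; (x + 27.4)² + (y + 107.5)² = 73.83².
Subtracting pairs of circle equations eliminates x²+y² and gives linear equations (the radical axes):
154.2 x + 174.4 y = -23251.61
30.6 x − 63.0 y = 1193.73
Solving the 2×2 system: x ≈ -83.5, y ≈ -59.5 km.

x ≈ -83.5 km, y ≈ -59.5 km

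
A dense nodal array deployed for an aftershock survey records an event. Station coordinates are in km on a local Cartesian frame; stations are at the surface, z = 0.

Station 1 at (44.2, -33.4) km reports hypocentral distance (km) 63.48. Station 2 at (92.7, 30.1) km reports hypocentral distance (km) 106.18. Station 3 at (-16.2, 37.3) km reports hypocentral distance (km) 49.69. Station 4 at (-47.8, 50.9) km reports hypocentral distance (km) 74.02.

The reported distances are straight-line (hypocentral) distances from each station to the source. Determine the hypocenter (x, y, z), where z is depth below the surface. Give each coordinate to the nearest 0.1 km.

(-4.6, -2.9, 26.8)

Each station gives a sphere (x−x_i)² + (y−y_i)² + z² = d_i² (stations at z=0).
Subtracting the Station 1 sphere from Station 2 and Station 3: z² cancels, leaving linear equations in x and y:
97.0 x + 127.0 y = -814.38
-120.8 x + 141.4 y = 145.14
Solving: x ≈ -4.597, y ≈ -2.901 km (keep extra digits for the depth step; rounded: -4.6, -2.9).
Then from the Station 1 sphere: z² = 63.48² − (x − 44.2)² − (y + 33.4)² with x = -4.597, y = -2.901, so z ≈ 26.803 ≈ 26.8 km.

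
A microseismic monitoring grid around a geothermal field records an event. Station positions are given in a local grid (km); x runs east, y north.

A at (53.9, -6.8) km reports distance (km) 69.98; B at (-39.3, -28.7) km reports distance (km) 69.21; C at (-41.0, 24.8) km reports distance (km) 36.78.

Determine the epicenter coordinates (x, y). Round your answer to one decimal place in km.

Circle about each station: (x − 53.9)² + (y + 6.8)² = 69.98²; (x + 39.3)² + (y + 28.7)² = 69.21²; (x + 41.0)² + (y − 24.8)² = 36.78².
Subtracting the A equation from the B and C equations removes the quadratic terms:
-186.4 x − 43.8 y = -476.09
-189.8 x + 63.2 y = 2889.02
Solving the 2×2 system: x ≈ -4.8, y ≈ 31.3 km.
Check against A (with the unrounded x, y): √((x − 53.9)²+(y + 6.8)²) = 69.98 ≈ 69.98 km. ✓

-4.8 km east, 31.3 km north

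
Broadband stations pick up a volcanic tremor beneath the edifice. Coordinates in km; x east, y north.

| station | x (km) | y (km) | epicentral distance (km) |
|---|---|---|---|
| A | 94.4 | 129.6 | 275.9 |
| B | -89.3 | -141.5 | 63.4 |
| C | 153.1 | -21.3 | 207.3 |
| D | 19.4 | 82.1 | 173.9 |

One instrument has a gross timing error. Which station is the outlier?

Solve using three stations at a time. Using A, B, C (subtract circle equations pairwise → linear system) gives (x, y) ≈ (-31.3, -116.0).
Distances from that point to each station vs reported:
  A: calculated 275.9 vs reported 275.9 → residual 0.0 km
  B: calculated 63.4 vs reported 63.4 → residual 0.0 km
  C: calculated 207.3 vs reported 207.3 → residual 0.0 km
  D: calculated 204.5 vs reported 173.9 → residual 30.6 km
A, B, C are mutually consistent (residuals ≈ 0); D is off by 30.6 km.

D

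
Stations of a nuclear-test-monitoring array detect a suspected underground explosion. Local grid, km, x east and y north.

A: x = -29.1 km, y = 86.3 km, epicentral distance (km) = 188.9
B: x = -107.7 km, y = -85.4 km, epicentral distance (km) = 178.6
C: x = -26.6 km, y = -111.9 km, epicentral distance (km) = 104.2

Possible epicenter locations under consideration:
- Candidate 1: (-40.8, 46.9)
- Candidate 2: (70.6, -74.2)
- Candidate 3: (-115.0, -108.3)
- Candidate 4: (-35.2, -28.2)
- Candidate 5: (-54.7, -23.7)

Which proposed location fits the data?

For each candidate, compare |candidate − station| to the reported distance:
Candidate 1: residuals A 147.8, B 30.3, C 55.2 → max 147.8 km
Candidate 2: residuals A 0.0, B 0.1, C 0.1 → max 0.1 km
Candidate 3: residuals A 23.8, B 154.6, C 15.7 → max 154.6 km
Candidate 4: residuals A 74.2, B 86.3, C 20.1 → max 86.3 km
Candidate 5: residuals A 76.0, B 97.3, C 11.6 → max 97.3 km
Only Candidate 2 has all residuals ≈ 0.

Candidate 2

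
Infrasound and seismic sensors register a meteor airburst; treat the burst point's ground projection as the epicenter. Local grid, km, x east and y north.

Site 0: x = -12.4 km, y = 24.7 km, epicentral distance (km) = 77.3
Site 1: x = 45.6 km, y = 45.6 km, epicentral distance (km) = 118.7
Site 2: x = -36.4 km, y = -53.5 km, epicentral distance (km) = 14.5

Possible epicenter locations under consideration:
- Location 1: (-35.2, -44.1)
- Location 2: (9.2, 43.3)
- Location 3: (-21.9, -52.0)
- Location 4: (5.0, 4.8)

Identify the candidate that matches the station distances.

Location 3

For each candidate, compare |candidate − station| to the reported distance:
Location 1: residuals Site 0 4.8, Site 1 2.0, Site 2 5.0 → max 5.0 km
Location 2: residuals Site 0 48.8, Site 1 82.2, Site 2 92.5 → max 92.5 km
Location 3: residuals Site 0 0.0, Site 1 0.0, Site 2 0.1 → max 0.1 km
Location 4: residuals Site 0 50.9, Site 1 61.1, Site 2 57.0 → max 61.1 km
Only Location 3 has all residuals ≈ 0.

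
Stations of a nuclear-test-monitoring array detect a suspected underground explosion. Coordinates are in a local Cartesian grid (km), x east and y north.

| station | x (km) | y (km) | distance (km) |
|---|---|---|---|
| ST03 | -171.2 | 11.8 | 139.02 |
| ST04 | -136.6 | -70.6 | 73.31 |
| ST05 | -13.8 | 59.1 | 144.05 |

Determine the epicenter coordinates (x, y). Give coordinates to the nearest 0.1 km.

Circle about each station: (x + 171.2)² + (y − 11.8)² = 139.02²; (x + 136.6)² + (y + 70.6)² = 73.31²; (x + 13.8)² + (y − 59.1)² = 144.05².
Subtracting the ST03 equation from the ST04 and ST05 equations removes the quadratic terms:
69.2 x − 164.8 y = 8147.44
314.8 x + 94.6 y = -27189.27
Solving the 2×2 system: x ≈ -63.5, y ≈ -76.1 km.
Check against ST03 (with the unrounded x, y): √((x + 171.2)²+(y − 11.8)²) = 139.02 ≈ 139.02 km. ✓

x ≈ -63.5 km, y ≈ -76.1 km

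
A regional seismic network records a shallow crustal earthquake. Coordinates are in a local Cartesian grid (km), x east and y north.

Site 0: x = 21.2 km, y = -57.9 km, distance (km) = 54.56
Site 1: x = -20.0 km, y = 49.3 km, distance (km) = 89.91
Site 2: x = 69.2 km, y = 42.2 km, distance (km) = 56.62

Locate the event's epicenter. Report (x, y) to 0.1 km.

Circle about each station: (x − 21.2)² + (y + 57.9)² = 54.56²; (x + 20.0)² + (y − 49.3)² = 89.91²; (x − 69.2)² + (y − 42.2)² = 56.62².
Subtracting the Site 0 equation from the Site 1 and Site 2 equations removes the quadratic terms:
-82.4 x + 214.4 y = -6078.37
96.0 x + 200.2 y = 2538.60
Solving the 2×2 system: x ≈ 47.5, y ≈ -10.1 km.

(47.5, -10.1)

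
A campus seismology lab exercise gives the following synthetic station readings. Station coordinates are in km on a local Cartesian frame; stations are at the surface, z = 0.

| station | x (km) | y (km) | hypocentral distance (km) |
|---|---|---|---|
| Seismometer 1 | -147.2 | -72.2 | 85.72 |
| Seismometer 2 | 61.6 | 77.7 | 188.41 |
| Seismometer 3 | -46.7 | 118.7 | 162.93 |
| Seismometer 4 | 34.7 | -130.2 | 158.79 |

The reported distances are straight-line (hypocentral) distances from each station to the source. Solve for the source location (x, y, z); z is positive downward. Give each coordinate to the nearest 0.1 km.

Each station gives a sphere (x−x_i)² + (y−y_i)² + z² = d_i² (stations at z=0).
Subtracting the Seismometer 1 sphere from Seismometer 2 and Seismometer 3: z² cancels, leaving linear equations in x and y:
417.6 x + 299.8 y = -45199.24
201.0 x + 381.8 y = -29808.37
Solving: x ≈ -83.893, y ≈ -33.907 km (keep extra digits for the depth step; rounded: -83.9, -33.9).
Then from the Seismometer 1 sphere: z² = 85.72² − (x + 147.2)² − (y + 72.2)² with x = -83.893, y = -33.907, so z ≈ 43.287 ≈ 43.3 km.

x ≈ -83.9 km, y ≈ -33.9 km, depth ≈ 43.3 km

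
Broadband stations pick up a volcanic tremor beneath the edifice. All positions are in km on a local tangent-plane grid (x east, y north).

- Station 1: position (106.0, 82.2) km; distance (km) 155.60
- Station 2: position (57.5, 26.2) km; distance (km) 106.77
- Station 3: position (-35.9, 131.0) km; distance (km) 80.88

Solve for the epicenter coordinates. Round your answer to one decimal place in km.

Circle about each station: (x − 106.0)² + (y − 82.2)² = 155.60²; (x − 57.5)² + (y − 26.2)² = 106.77²; (x + 35.9)² + (y − 131.0)² = 80.88².
Subtracting pairs of circle equations eliminates x²+y² and gives linear equations (the radical axes):
-97.0 x − 112.0 y = -1188.62
-283.8 x + 97.6 y = 18126.76
Solving the 2×2 system: x ≈ -46.4, y ≈ 50.8 km.

(-46.4, 50.8)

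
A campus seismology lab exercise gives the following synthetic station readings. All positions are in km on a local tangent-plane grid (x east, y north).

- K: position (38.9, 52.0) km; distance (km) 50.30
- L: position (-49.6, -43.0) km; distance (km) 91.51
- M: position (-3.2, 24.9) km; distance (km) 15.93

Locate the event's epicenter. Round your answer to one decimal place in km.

x ≈ -9.8 km, y ≈ 39.4 km

Circle about each station: (x − 38.9)² + (y − 52.0)² = 50.30²; (x + 49.6)² + (y + 43.0)² = 91.51²; (x + 3.2)² + (y − 24.9)² = 15.93².
Subtracting the K equation from the L and M equations removes the quadratic terms:
-177.0 x − 190.0 y = -5752.04
-84.2 x − 54.2 y = -1310.63
Solving the 2×2 system: x ≈ -9.8, y ≈ 39.4 km.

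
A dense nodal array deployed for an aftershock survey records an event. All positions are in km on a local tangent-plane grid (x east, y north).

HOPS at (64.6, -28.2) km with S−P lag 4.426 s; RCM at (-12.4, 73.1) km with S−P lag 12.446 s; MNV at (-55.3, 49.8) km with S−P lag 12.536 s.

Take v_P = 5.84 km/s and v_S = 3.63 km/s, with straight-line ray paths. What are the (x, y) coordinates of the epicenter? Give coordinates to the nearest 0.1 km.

Distance from S−P lag: d = Δt · v_P v_S / (v_P − v_S) = Δt · (5.84·3.63)/(5.84−3.63) ≈ 9.5924·Δt.
So d_HOPS = 42.46, d_RCM = 119.39, d_MNV = 120.25 km.
Circle about each station: (x − 64.6)² + (y + 28.2)² = 42.46²; (x + 12.4)² + (y − 73.1)² = 119.39²; (x + 55.3)² + (y − 49.8)² = 120.25².
Subtracting pairs of circle equations eliminates x²+y² and gives linear equations (the radical axes):
-154.0 x + 202.6 y = -11922.15
-239.8 x + 156.0 y = -12087.48
Solving the 2×2 system: x ≈ 24.0, y ≈ -40.6 km.

(24.0, -40.6)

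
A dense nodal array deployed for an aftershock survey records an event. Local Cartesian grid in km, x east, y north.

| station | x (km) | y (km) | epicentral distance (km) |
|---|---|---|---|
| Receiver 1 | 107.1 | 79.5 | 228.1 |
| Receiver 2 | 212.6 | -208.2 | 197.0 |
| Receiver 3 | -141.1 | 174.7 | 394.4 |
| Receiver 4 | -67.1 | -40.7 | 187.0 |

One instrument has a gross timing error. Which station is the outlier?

Solve using three stations at a time. Using Receiver 1, Receiver 3, Receiver 4 (subtract circle equations pairwise → linear system) gives (x, y) ≈ (86.2, -147.5).
Distances from that point to each station vs reported:
  Receiver 1: calculated 228.0 vs reported 228.1 → residual 0.1 km
  Receiver 2: calculated 140.2 vs reported 197.0 → residual 56.8 km
  Receiver 3: calculated 394.3 vs reported 394.4 → residual 0.1 km
  Receiver 4: calculated 186.9 vs reported 187.0 → residual 0.1 km
Receiver 1, Receiver 3, Receiver 4 are mutually consistent (residuals ≈ 0); Receiver 2 is off by 56.8 km.

Receiver 2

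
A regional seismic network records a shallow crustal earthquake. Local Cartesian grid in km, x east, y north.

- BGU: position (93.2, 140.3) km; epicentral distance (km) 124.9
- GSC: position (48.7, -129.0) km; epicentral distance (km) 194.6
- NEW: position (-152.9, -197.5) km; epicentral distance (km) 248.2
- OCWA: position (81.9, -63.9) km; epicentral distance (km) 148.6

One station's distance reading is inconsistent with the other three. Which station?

Solve using three stations at a time. Using BGU, GSC, OCWA (subtract circle equations pairwise → linear system) gives (x, y) ≈ (-1.8, 59.0).
Distances from that point to each station vs reported:
  BGU: calculated 125.0 vs reported 124.9 → residual 0.1 km
  GSC: calculated 194.7 vs reported 194.6 → residual 0.1 km
  NEW: calculated 297.7 vs reported 248.2 → residual 49.5 km
  OCWA: calculated 148.7 vs reported 148.6 → residual 0.1 km
BGU, GSC, OCWA are mutually consistent (residuals ≈ 0); NEW is off by 49.5 km.

NEW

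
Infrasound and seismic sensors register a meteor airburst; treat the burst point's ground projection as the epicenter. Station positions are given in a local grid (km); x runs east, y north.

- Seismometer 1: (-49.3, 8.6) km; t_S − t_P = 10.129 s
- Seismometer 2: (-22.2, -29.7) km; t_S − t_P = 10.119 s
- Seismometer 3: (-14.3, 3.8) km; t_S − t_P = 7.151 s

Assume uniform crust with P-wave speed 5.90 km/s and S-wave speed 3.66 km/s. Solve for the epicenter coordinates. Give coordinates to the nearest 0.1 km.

(41.7, 44.0)

Distance from S−P lag: d = Δt · v_P v_S / (v_P − v_S) = Δt · (5.90·3.66)/(5.90−3.66) ≈ 9.6402·Δt.
So d_Seismometer 1 = 97.65, d_Seismometer 2 = 97.55, d_Seismometer 3 = 68.94 km.
Circle about each station: (x + 49.3)² + (y − 8.6)² = 97.65²; (x + 22.2)² + (y + 29.7)² = 97.55²; (x + 14.3)² + (y − 3.8)² = 68.94².
Subtracting the Seismometer 1 equation from the Seismometer 2 and Seismometer 3 equations removes the quadratic terms:
54.2 x − 76.6 y = -1110.00
70.0 x − 9.6 y = 2497.28
Solving the 2×2 system: x ≈ 41.7, y ≈ 44.0 km.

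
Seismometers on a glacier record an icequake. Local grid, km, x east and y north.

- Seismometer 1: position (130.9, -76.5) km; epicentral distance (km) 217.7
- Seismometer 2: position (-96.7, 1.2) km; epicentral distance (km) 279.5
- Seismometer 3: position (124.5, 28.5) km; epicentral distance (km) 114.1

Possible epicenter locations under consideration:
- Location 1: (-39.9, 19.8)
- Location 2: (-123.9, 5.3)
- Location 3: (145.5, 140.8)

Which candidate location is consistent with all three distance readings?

Location 3

For each candidate, compare |candidate − station| to the reported distance:
Location 1: residuals Seismometer 1 21.6, Seismometer 2 219.7, Seismometer 3 50.5 → max 219.7 km
Location 2: residuals Seismometer 1 49.9, Seismometer 2 252.0, Seismometer 3 135.4 → max 252.0 km
Location 3: residuals Seismometer 1 0.1, Seismometer 2 0.1, Seismometer 3 0.1 → max 0.1 km
Only Location 3 has all residuals ≈ 0.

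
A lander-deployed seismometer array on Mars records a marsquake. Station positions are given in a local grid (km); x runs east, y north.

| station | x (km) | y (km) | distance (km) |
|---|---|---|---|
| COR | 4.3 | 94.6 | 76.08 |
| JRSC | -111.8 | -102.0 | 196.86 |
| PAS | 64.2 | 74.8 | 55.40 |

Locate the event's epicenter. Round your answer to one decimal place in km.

Circle about each station: (x − 4.3)² + (y − 94.6)² = 76.08²; (x + 111.8)² + (y + 102.0)² = 196.86²; (x − 64.2)² + (y − 74.8)² = 55.40².
Subtracting the COR equation from the JRSC and PAS equations removes the quadratic terms:
-232.2 x − 393.2 y = -19030.10
119.8 x − 39.6 y = 3468.04
Solving the 2×2 system: x ≈ 37.6, y ≈ 26.2 km.
Check against COR (with the unrounded x, y): √((x − 4.3)²+(y − 94.6)²) = 76.09 ≈ 76.08 km. ✓

(37.6, 26.2)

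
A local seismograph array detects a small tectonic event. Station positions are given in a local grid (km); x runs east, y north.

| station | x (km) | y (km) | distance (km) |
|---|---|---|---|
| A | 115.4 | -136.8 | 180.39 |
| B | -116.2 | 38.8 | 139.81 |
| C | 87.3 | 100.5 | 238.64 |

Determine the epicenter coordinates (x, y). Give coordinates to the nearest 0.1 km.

(-58.4, -88.5)

Circle about each station: (x − 115.4)² + (y + 136.8)² = 180.39²; (x + 116.2)² + (y − 38.8)² = 139.81²; (x − 87.3)² + (y − 100.5)² = 238.64².
Subtracting the A equation from the B and C equations removes the quadratic terms:
-463.2 x + 351.2 y = -4029.80
-56.2 x + 474.6 y = -38718.36
Solving the 2×2 system: x ≈ -58.4, y ≈ -88.5 km.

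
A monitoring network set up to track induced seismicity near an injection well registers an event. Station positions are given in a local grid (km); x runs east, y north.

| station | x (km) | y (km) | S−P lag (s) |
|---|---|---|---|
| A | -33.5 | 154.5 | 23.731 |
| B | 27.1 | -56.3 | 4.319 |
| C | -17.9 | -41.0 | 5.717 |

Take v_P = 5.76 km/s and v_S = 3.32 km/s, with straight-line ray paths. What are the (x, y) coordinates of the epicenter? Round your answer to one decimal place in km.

Distance from S−P lag: d = Δt · v_P v_S / (v_P − v_S) = Δt · (5.76·3.32)/(5.76−3.32) ≈ 7.8374·Δt.
So d_A = 185.99, d_B = 33.85, d_C = 44.81 km.
Circle about each station: (x + 33.5)² + (y − 154.5)² = 185.99²; (x − 27.1)² + (y + 56.3)² = 33.85²; (x + 17.9)² + (y + 41.0)² = 44.81².
Subtracting pairs of circle equations eliminates x²+y² and gives linear equations (the radical axes):
121.2 x − 421.6 y = 12358.06
31.2 x − 391.0 y = 9593.25
Solving the 2×2 system: x ≈ 23.0, y ≈ -22.7 km.

(23.0, -22.7)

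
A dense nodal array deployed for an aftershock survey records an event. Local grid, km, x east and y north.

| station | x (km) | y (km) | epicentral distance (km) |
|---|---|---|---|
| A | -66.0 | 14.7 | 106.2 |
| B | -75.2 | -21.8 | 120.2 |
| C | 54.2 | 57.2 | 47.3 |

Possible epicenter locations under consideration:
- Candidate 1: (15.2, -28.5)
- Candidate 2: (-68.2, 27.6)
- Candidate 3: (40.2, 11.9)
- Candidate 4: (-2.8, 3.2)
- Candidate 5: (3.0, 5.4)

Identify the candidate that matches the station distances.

Candidate 3

For each candidate, compare |candidate − station| to the reported distance:
Candidate 1: residuals A 14.2, B 29.6, C 46.9 → max 46.9 km
Candidate 2: residuals A 93.1, B 70.3, C 78.6 → max 93.1 km
Candidate 3: residuals A 0.0, B 0.0, C 0.1 → max 0.1 km
Candidate 4: residuals A 42.0, B 43.6, C 31.2 → max 43.6 km
Candidate 5: residuals A 36.6, B 37.4, C 25.5 → max 37.4 km
Only Candidate 3 has all residuals ≈ 0.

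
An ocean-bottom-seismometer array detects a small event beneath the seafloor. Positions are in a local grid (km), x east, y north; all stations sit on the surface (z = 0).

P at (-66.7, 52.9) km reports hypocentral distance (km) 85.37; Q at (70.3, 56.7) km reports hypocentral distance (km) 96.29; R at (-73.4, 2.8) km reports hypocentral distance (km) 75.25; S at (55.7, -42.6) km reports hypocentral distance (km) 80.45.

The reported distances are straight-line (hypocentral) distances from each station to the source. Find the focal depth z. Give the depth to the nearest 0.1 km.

Each station gives a sphere (x−x_i)² + (y−y_i)² + z² = d_i² (stations at z=0).
Subtracting the P sphere from Q and R: z² cancels, leaving linear equations in x and y:
274.0 x + 7.6 y = -1074.05
-13.4 x − 100.2 y = -226.43
Solving: x ≈ -3.997, y ≈ 2.794 km (keep extra digits for the depth step; rounded: -4.0, 2.8).
Then from the P sphere: z² = 85.37² − (x + 66.7)² − (y − 52.9)² with x = -3.997, y = 2.794, so z ≈ 29.082 ≈ 29.1 km.

29.1 km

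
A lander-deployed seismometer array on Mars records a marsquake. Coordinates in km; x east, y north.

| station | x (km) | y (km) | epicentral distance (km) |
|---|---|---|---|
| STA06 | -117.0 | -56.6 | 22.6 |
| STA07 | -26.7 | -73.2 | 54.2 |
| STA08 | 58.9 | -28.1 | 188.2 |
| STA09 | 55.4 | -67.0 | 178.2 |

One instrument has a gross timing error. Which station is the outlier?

STA07

Solve using three stations at a time. Using STA06, STA08, STA09 (subtract circle equations pairwise → linear system) gives (x, y) ≈ (-122.4, -78.5).
Distances from that point to each station vs reported:
  STA06: calculated 22.5 vs reported 22.6 → residual 0.1 km
  STA07: calculated 95.9 vs reported 54.2 → residual 41.7 km
  STA08: calculated 188.2 vs reported 188.2 → residual 0.0 km
  STA09: calculated 178.2 vs reported 178.2 → residual 0.0 km
STA06, STA08, STA09 are mutually consistent (residuals ≈ 0); STA07 is off by 41.7 km.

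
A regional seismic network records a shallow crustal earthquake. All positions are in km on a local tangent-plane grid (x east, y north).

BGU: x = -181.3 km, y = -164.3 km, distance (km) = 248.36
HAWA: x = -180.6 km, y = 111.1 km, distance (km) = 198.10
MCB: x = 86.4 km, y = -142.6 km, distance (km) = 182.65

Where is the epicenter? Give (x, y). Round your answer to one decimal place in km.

-8.1 km east, 13.7 km north

Circle about each station: (x + 181.3)² + (y + 164.3)² = 248.36²; (x + 180.6)² + (y − 111.1)² = 198.10²; (x − 86.4)² + (y + 142.6)² = 182.65².
Subtracting pairs of circle equations eliminates x²+y² and gives linear equations (the radical axes):
1.4 x + 550.8 y = 7534.47
535.4 x + 43.4 y = -3742.79
Solving the 2×2 system: x ≈ -8.1, y ≈ 13.7 km.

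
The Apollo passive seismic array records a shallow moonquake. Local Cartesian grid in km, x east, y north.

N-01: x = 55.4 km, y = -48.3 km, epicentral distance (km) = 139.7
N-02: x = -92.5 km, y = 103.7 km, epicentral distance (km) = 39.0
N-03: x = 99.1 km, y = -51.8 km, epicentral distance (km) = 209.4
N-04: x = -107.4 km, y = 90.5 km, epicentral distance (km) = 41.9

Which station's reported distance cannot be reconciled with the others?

Solve using three stations at a time. Using N-02, N-03, N-04 (subtract circle equations pairwise → linear system) gives (x, y) ≈ (-69.8, 72.0).
Distances from that point to each station vs reported:
  N-01: calculated 173.6 vs reported 139.7 → residual 33.9 km
  N-02: calculated 39.0 vs reported 39.0 → residual 0.0 km
  N-03: calculated 209.4 vs reported 209.4 → residual 0.0 km
  N-04: calculated 41.9 vs reported 41.9 → residual 0.0 km
N-02, N-03, N-04 are mutually consistent (residuals ≈ 0); N-01 is off by 33.9 km.

N-01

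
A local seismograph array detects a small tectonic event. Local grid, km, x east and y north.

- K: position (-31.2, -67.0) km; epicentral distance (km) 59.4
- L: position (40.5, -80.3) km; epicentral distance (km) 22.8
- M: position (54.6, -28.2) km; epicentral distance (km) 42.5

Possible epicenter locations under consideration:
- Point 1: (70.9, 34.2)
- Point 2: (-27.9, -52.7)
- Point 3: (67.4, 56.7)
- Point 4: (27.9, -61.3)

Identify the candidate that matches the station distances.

Point 4

For each candidate, compare |candidate − station| to the reported distance:
Point 1: residuals K 84.4, L 95.7, M 22.0 → max 95.7 km
Point 2: residuals K 44.7, L 51.0, M 43.6 → max 51.0 km
Point 3: residuals K 98.8, L 116.8, M 43.4 → max 116.8 km
Point 4: residuals K 0.0, L 0.0, M 0.0 → max 0.0 km
Only Point 4 has all residuals ≈ 0.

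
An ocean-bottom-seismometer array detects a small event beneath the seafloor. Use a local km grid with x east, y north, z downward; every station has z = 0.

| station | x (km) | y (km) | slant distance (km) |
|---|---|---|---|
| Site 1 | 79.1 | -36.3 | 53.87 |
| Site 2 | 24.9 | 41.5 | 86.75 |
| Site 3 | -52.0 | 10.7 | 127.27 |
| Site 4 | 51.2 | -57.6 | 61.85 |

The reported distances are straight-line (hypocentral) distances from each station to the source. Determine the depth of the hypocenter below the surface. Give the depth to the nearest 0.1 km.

Each station gives a sphere (x−x_i)² + (y−y_i)² + z² = d_i² (stations at z=0).
Subtracting the Site 1 sphere from Site 2 and Site 3: z² cancels, leaving linear equations in x and y:
-108.4 x + 155.6 y = -9855.83
-262.2 x + 94.0 y = -18051.69
Solving: x ≈ 61.499, y ≈ -20.497 km (keep extra digits for the depth step; rounded: 61.5, -20.5).
Then from the Site 1 sphere: z² = 53.87² − (x − 79.1)² − (y + 36.3)² with x = 61.499, y = -20.497, so z ≈ 48.399 ≈ 48.4 km.

depth ≈ 48.4 km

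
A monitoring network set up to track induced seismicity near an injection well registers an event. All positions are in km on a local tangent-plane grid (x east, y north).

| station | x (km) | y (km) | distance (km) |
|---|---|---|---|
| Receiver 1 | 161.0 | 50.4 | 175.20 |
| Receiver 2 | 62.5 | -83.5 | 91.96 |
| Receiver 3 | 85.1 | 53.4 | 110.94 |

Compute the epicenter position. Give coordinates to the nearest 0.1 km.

Circle about each station: (x − 161.0)² + (y − 50.4)² = 175.20²; (x − 62.5)² + (y + 83.5)² = 91.96²; (x − 85.1)² + (y − 53.4)² = 110.94².
Subtracting the Receiver 1 equation from the Receiver 2 and Receiver 3 equations removes the quadratic terms:
-197.0 x − 267.8 y = 4655.74
-151.8 x + 6.0 y = 19.77
Solving the 2×2 system: x ≈ -0.8, y ≈ -16.8 km.

(-0.8, -16.8)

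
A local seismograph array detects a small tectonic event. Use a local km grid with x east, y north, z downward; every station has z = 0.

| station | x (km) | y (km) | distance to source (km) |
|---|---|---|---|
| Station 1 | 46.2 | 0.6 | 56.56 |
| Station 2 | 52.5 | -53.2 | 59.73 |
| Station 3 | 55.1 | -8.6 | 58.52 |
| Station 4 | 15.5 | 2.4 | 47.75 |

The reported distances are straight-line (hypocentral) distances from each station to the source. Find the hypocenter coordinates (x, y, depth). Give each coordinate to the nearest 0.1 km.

Each station gives a sphere (x−x_i)² + (y−y_i)² + z² = d_i² (stations at z=0).
Subtracting the Station 1 sphere from Station 2 and Station 3: z² cancels, leaving linear equations in x and y:
12.6 x − 107.6 y = 3083.05
17.8 x − 18.4 y = 749.61
Solving: x ≈ 14.215, y ≈ -26.988 km (keep extra digits for the depth step; rounded: 14.2, -27.0).
Then from the Station 1 sphere: z² = 56.56² − (x − 46.2)² − (y − 0.6)² with x = 14.215, y = -26.988, so z ≈ 37.615 ≈ 37.6 km.

(14.2, -27.0, 37.6)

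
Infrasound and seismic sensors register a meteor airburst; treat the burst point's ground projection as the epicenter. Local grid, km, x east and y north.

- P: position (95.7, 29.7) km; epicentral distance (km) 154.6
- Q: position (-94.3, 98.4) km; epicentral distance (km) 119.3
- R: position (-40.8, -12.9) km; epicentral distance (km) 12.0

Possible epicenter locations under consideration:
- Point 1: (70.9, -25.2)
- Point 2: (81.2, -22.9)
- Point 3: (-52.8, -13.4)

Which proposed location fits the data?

For each candidate, compare |candidate − station| to the reported distance:
Point 1: residuals P 94.4, Q 87.0, R 100.4 → max 100.4 km
Point 2: residuals P 100.0, Q 94.0, R 110.4 → max 110.4 km
Point 3: residuals P 0.0, Q 0.0, R 0.0 → max 0.0 km
Only Point 3 has all residuals ≈ 0.

Point 3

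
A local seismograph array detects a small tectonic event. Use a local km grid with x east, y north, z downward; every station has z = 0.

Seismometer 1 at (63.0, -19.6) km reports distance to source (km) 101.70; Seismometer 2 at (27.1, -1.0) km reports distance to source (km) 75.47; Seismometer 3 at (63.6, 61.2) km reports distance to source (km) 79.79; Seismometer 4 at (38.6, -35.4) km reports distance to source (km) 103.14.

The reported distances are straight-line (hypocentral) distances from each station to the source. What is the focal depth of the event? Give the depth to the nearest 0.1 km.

Each station gives a sphere (x−x_i)² + (y−y_i)² + z² = d_i² (stations at z=0).
Subtracting the Seismometer 1 sphere from Seismometer 2 and Seismometer 3: z² cancels, leaving linear equations in x and y:
-71.8 x + 37.2 y = 1029.42
1.2 x + 161.6 y = 7413.69
Solving: x ≈ 9.396, y ≈ 45.807 km (keep extra digits for the depth step; rounded: 9.4, 45.8).
Then from the Seismometer 1 sphere: z² = 101.70² − (x − 63.0)² − (y + 19.6)² with x = 9.396, y = 45.807, so z ≈ 56.493 ≈ 56.5 km.

z ≈ 56.5 km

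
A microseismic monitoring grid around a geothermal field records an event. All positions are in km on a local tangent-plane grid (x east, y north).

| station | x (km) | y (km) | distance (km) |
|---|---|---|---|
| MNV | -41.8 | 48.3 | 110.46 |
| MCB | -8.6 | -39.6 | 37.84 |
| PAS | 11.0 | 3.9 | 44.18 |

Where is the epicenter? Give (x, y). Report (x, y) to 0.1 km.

Circle about each station: (x + 41.8)² + (y − 48.3)² = 110.46²; (x + 8.6)² + (y + 39.6)² = 37.84²; (x − 11.0)² + (y − 3.9)² = 44.18².
Subtracting pairs of circle equations eliminates x²+y² and gives linear equations (the radical axes):
66.4 x − 175.8 y = 8331.54
105.6 x − 88.8 y = 6305.62
Solving the 2×2 system: x ≈ 29.1, y ≈ -36.4 km.

(29.1, -36.4)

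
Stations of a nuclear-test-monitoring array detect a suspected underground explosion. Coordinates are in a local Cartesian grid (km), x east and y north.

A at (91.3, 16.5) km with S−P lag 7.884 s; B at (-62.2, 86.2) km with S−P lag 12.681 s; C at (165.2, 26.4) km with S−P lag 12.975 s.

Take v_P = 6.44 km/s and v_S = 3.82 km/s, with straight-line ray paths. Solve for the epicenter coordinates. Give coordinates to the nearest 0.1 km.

(56.8, 82.0)

Distance from S−P lag: d = Δt · v_P v_S / (v_P − v_S) = Δt · (6.44·3.82)/(6.44−3.82) ≈ 9.3896·Δt.
So d_A = 74.03, d_B = 119.07, d_C = 121.83 km.
Circle about each station: (x − 91.3)² + (y − 16.5)² = 74.03²; (x + 62.2)² + (y − 86.2)² = 119.07²; (x − 165.2)² + (y − 26.4)² = 121.83².
Subtracting the A equation from the B and C equations removes the quadratic terms:
-307.0 x + 139.4 y = -6005.88
147.8 x + 19.8 y = 10017.95
Solving the 2×2 system: x ≈ 56.8, y ≈ 82.0 km.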